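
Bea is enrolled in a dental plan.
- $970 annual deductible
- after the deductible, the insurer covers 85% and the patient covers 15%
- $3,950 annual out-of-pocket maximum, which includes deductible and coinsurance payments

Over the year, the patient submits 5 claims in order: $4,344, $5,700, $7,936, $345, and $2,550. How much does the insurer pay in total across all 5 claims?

Bill 1, $4,344: deductible takes $970, $3,374 remains; coinsurance $3,374 × 15% = $506.10. Cost to patient: $1,476.10. OOP to date $1,476.10. Plan pays $4,344 − $1,476.10 = $2,867.90.
Bill 2, $5,700: deductible met; 15% of $5,700 = $855. Patient pays $855; OOP now $2,331.10. Insurer: $5,700 − $855 = $4,845.
Bill 3, $7,936: deductible already satisfied, so patient's share is 15% × $7,936 = $1,190.40. Cost to patient: $1,190.40. OOP to date $3,521.50. Plan pays $7,936 − $1,190.40 = $6,745.60.
Bill 4, $345: deductible already satisfied, so patient's share is 15% × $345 = $51.75. Patient owes $51.75 (running OOP $3,573.25). Plan pays $345 − $51.75 = $293.25.
Bill 5, $2,550: 15% coinsurance on $2,550 = $382.50. That would push OOP to $3,955.75, over the $3,950 cap, so patient pays $3,950 − $3,573.25 = $376.75. Insurer: $2,550 − $376.75 = $2,173.25.
Insurer total = bills − patient's total = $20,875 − $3,950 = $16,925.

$16,925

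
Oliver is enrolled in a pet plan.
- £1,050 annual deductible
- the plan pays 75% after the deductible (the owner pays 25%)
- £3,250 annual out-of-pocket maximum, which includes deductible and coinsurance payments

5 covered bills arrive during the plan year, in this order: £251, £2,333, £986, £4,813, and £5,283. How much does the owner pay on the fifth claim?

£366.75

Claim 1 (£251): all of it applies to the deductible. Cost to owner: £251. OOP to date £251.
Claim 2 (£2,333): £799 to deductible, leaving £1,534; owner's 25% is £383.50. Cost to owner: £1,182.50. OOP to date £1,433.50.
Claim 3 (£986): deductible met; 25% of £986 = £246.50. Cost to owner: £246.50. OOP to date £1,680.
Claim 4 (£4,813): deductible already satisfied, so owner's share is 25% × £4,813 = £1,203.25. Cost to owner: £1,203.25. OOP to date £2,883.25.
Claim 5 (£5,283): deductible already satisfied, so owner's share is 25% × £5,283 = £1,320.75. Adding that to £2,883.25 gives £4,204, past the £3,250 cap; owner pays only £3,250 − £2,883.25 = £366.75.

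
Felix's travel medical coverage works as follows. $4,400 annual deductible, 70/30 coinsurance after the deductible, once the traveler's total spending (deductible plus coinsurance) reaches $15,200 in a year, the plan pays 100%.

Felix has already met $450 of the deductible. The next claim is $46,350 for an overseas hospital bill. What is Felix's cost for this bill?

$14,750

$450 of the $4,400 deductible is already met, leaving $3,950.
After the $3,950 deductible portion, $46,350 − $3,950 = $42,400 is subject to coinsurance.
Coinsurance: $42,400 × 30% = $12,720.
Traveler responsibility before any cap: $3,950 + $12,720 = $16,670.
That would bring total out-of-pocket to $17,120, past the $15,200 cap. The traveler is capped at $15,200 − $450 = $14,750 on this claim.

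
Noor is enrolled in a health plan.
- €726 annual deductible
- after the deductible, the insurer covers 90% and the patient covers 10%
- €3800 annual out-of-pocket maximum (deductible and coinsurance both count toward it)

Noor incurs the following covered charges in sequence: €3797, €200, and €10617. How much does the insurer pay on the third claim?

€9555.30

Claim 1 (€3797): deductible takes €726, €3071 remains; 10% of €3071 = €307.10. Cost to patient: €1033.10. OOP to date €1033.10. Insurer: €3797 − €1033.10 = €2763.90.
Claim 2 (€200): deductible met; 10% of €200 = €20. Patient pays €20; OOP now €1053.10. Insurer: €200 − €20 = €180.
Claim 3 (€10617): deductible met; 10% of €10617 = €1061.70. Patient owes €1061.70 (running OOP €2114.80). Plan pays €10617 − €1061.70 = €9555.30.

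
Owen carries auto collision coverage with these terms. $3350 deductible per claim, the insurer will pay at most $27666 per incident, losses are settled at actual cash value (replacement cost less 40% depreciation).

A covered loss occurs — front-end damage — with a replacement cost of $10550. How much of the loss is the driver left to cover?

Depreciate 40%: the covered value is $10550 × 0.6 = $6330.
After the deductible, $6330 − $3350 = $2980 remains.
$2980 is within the $27666 limit, so the insurer pays $2980.
The driver bears the rest of the original loss: $10550 − $2980 = $7570.

$7570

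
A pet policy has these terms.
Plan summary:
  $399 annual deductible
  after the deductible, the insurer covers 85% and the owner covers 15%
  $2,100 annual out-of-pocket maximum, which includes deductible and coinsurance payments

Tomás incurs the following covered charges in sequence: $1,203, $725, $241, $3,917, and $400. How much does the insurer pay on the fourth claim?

#1 ($1,203): $399 to deductible, leaving $804; 15% of $804 = $120.60. Owner owes $519.60 (running OOP $519.60). Insurer: $1,203 − $519.60 = $683.40.
#2 ($725): 15% coinsurance on $725 = $108.75. Owner pays $108.75; OOP now $628.35. Insurer: $725 − $108.75 = $616.25.
#3 ($241): deductible already satisfied, so owner's share is 15% × $241 = $36.15. Cost to owner: $36.15. OOP to date $664.50. Insurer: $241 − $36.15 = $204.85.
#4 ($3,917): 15% coinsurance on $3,917 = $587.55. Owner owes $587.55 (running OOP $1,252.05). Plan pays $3,917 − $587.55 = $3,329.45.

$3,329.45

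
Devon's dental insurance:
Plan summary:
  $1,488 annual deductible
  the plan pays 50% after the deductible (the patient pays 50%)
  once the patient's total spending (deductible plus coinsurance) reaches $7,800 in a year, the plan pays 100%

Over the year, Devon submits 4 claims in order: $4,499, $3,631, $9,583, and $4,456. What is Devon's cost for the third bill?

Bill 1, $4,499: $1,488 finishes the deductible; $3,011 goes to coinsurance; patient's 50% is $1,505.50. Patient pays $2,993.50; OOP now $2,993.50.
Bill 2, $3,631: 50% coinsurance on $3,631 = $1,815.50. Patient pays $1,815.50; OOP now $4,809.
Bill 3, $9,583: deductible met; 50% of $9,583 = $4,791.50. That would push OOP to $9,600.50, over the $7,800 cap, so patient pays $7,800 − $4,809 = $2,991.

$2,991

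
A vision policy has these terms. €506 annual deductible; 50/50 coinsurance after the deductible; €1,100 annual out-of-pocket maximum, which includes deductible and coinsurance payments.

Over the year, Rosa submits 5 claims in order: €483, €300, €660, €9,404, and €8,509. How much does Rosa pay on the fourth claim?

€125.50

#1 (€483): all of it applies to the deductible. Member owes €483 (running OOP €483).
#2 (€300): deductible takes €23, €277 remains; coinsurance €277 × 50% = €138.50. Cost to member: €161.50. OOP to date €644.50.
#3 (€660): 50% coinsurance on €660 = €330. Member owes €330 (running OOP €974.50).
#4 (€9,404): deductible met; 50% of €9,404 = €4,702. Adding that to €974.50 gives €5,676.50, past the €1,100 cap; member pays only €1,100 − €974.50 = €125.50.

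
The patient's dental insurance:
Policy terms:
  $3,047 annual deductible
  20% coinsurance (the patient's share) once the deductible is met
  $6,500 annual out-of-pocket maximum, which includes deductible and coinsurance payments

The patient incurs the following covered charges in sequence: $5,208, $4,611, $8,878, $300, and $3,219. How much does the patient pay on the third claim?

$1,775.60

Bill 1, $5,208: deductible takes $3,047, $2,161 remains; patient's 20% is $432.20. Patient owes $3,479.20 (running OOP $3,479.20).
Bill 2, $4,611: deductible met; 20% of $4,611 = $922.20. Cost to patient: $922.20. OOP to date $4,401.40.
Bill 3, $8,878: 20% coinsurance on $8,878 = $1,775.60. Patient pays $1,775.60; OOP now $6,177.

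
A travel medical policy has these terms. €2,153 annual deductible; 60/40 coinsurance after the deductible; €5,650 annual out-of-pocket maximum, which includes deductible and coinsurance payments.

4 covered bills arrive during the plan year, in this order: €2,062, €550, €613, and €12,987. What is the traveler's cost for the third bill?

Bill 1, €2,062: fully absorbed by the deductible. Traveler pays €2,062; OOP now €2,062.
Bill 2, €550: €91 to deductible, leaving €459; traveler's 40% is €183.60. Traveler pays €274.60; OOP now €2,336.60.
Bill 3, €613: deductible already satisfied, so traveler's share is 40% × €613 = €245.20. Traveler owes €245.20 (running OOP €2,581.80).

€245.20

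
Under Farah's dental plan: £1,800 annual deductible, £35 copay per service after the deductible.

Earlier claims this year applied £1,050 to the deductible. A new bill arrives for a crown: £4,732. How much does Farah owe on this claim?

£1,050 of the £1,800 deductible is already met, leaving £750.
That leaves £4,732 − £750 = £3,982 for the copay.
Copay on this service: £35.
So the patient owes £750 + £35 = £785.

£785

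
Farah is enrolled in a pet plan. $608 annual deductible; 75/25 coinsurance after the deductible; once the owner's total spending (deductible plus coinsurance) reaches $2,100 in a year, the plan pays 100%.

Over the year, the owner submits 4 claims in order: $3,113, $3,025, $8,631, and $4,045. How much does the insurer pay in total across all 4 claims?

Claim 1 — $3,113: $608 finishes the deductible; $2,505 goes to coinsurance; 25% of $2,505 = $626.25. Owner pays $1,234.25; OOP now $1,234.25. Plan pays $3,113 − $1,234.25 = $1,878.75.
Claim 2 — $3,025: 25% coinsurance on $3,025 = $756.25. Cost to owner: $756.25. OOP to date $1,990.50. Insurer: $3,025 − $756.25 = $2,268.75.
Claim 3 — $8,631: 25% coinsurance on $8,631 = $2,157.75. OOP would hit $4,148.25 > $2,100, so the cap limits the owner to $2,100 − $1,990.50 = $109.50. Insurer: $8,631 − $109.50 = $8,521.50.
Claim 4 — $4,045: deductible already satisfied, so owner's share is 25% × $4,045 = $1,011.25. OOP would hit $3,111.25 > $2,100, so the cap limits the owner to $2,100 − $2,100 = $0. Insurer: $4,045 − $0 = $4,045.
Insurer total: $1,878.75 + $2,268.75 + $8,521.50 + $4,045 = $16,714.

$16,714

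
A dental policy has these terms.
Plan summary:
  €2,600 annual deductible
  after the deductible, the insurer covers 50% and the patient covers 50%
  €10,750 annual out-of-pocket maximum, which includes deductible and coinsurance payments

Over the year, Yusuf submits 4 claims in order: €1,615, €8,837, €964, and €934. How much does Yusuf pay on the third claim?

€482

Claim 1 — €1,615: all of it applies to the deductible. Patient owes €1,615 (running OOP €1,615).
Claim 2 — €8,837: deductible takes €985, €7,852 remains; coinsurance €7,852 × 50% = €3,926. Cost to patient: €4,911. OOP to date €6,526.
Claim 3 — €964: deductible met; 50% of €964 = €482. Patient owes €482 (running OOP €7,008).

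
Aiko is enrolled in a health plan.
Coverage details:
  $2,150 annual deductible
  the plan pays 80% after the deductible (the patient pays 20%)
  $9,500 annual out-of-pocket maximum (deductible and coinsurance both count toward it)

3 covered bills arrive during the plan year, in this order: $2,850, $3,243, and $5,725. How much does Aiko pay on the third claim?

#1 ($2,850): deductible takes $2,150, $700 remains; 20% of $700 = $140. Cost to patient: $2,290. OOP to date $2,290.
#2 ($3,243): deductible already satisfied, so patient's share is 20% × $3,243 = $648.60. Patient pays $648.60; OOP now $2,938.60.
#3 ($5,725): 20% coinsurance on $5,725 = $1,145. Patient pays $1,145; OOP now $4,083.60.

$1,145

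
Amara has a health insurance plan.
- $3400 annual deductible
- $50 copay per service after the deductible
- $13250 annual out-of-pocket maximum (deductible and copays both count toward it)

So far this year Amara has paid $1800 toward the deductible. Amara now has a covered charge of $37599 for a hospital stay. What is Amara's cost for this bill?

Remaining deductible: $3400 − $1800 = $1600.
That leaves $37599 − $1600 = $35999 for the copay.
Copay on this service: $50.
That puts the patient's cost at $1600 + $50 = $1650 before any cap.
Year-to-date out-of-pocket becomes $1800 + $1650 = $3450, still under the $13250 maximum, so no cap applies.

$1650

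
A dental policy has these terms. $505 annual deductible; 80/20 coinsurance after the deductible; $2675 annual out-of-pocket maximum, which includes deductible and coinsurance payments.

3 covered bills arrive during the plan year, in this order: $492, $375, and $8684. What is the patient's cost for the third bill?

Claim 1 — $492: entire amount goes to the deductible. Patient owes $492 (running OOP $492).
Claim 2 — $375: deductible takes $13, $362 remains; 20% of $362 = $72.40. Cost to patient: $85.40. OOP to date $577.40.
Claim 3 — $8684: deductible already satisfied, so patient's share is 20% × $8684 = $1736.80. Cost to patient: $1736.80. OOP to date $2314.20.

$1736.80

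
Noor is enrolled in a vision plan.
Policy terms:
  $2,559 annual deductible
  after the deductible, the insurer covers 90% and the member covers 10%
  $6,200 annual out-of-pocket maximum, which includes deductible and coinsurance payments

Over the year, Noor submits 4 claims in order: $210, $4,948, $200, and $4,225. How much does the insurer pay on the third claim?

Claim 1 — $210: all of it applies to the deductible. Cost to member: $210. OOP to date $210. Insurer: $210 − $210 = $0.
Claim 2 — $4,948: $2,349 finishes the deductible; $2,599 goes to coinsurance; 10% of $2,599 = $259.90. Member owes $2,608.90 (running OOP $2,818.90). Plan pays $4,948 − $2,608.90 = $2,339.10.
Claim 3 — $200: deductible met; 10% of $200 = $20. Cost to member: $20. OOP to date $2,838.90. Insurer: $200 − $20 = $180.

$180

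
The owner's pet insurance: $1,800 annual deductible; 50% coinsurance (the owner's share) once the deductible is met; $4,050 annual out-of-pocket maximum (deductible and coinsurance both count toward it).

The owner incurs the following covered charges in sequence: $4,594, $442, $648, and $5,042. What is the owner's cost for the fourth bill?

Claim 1 — $4,594: deductible takes $1,800, $2,794 remains; 50% of $2,794 = $1,397. Owner owes $3,197 (running OOP $3,197).
Claim 2 — $442: deductible already satisfied, so owner's share is 50% × $442 = $221. Owner pays $221; OOP now $3,418.
Claim 3 — $648: deductible already satisfied, so owner's share is 50% × $648 = $324. Owner pays $324; OOP now $3,742.
Claim 4 — $5,042: deductible met; 50% of $5,042 = $2,521. OOP would hit $6,263 > $4,050, so the cap limits the owner to $4,050 − $3,742 = $308.

$308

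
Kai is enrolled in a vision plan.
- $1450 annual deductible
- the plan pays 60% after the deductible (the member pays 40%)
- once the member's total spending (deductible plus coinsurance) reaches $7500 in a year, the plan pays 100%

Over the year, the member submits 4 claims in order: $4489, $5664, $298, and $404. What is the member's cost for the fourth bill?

$161.60

Claim 1 ($4489): deductible takes $1450, $3039 remains; coinsurance $3039 × 40% = $1215.60. Member owes $2665.60 (running OOP $2665.60).
Claim 2 ($5664): 40% coinsurance on $5664 = $2265.60. Cost to member: $2265.60. OOP to date $4931.20.
Claim 3 ($298): deductible already satisfied, so member's share is 40% × $298 = $119.20. Member pays $119.20; OOP now $5050.40.
Claim 4 ($404): deductible met; 40% of $404 = $161.60. Member owes $161.60 (running OOP $5212).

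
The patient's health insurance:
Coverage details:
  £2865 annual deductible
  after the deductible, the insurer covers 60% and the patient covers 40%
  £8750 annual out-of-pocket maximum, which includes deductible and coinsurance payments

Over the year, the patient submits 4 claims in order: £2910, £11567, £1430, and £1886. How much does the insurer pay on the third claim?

£858

#1 (£2910): £2865 to deductible, leaving £45; 40% of £45 = £18. Cost to patient: £2883. OOP to date £2883. Insurer: £2910 − £2883 = £27.
#2 (£11567): deductible met; 40% of £11567 = £4626.80. Cost to patient: £4626.80. OOP to date £7509.80. Insurer: £11567 − £4626.80 = £6940.20.
#3 (£1430): 40% coinsurance on £1430 = £572. Patient owes £572 (running OOP £8081.80). Plan pays £1430 − £572 = £858.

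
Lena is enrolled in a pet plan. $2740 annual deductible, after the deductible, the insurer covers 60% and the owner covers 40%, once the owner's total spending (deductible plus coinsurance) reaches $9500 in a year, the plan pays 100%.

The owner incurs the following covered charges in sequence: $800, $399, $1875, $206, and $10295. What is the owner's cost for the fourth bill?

$82.40

#1 ($800): fully absorbed by the deductible. Owner owes $800 (running OOP $800).
#2 ($399): entire amount goes to the deductible. Owner owes $399 (running OOP $1199).
#3 ($1875): $1541 finishes the deductible; $334 goes to coinsurance; 40% of $334 = $133.60. Owner pays $1674.60; OOP now $2873.60.
#4 ($206): deductible met; 40% of $206 = $82.40. Owner owes $82.40 (running OOP $2956).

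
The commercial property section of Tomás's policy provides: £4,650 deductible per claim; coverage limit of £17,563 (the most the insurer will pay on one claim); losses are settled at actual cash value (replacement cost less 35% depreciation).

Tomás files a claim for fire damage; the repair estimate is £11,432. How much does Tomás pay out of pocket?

At 35% depreciation, ACV = £11,432 − £4,001.20 = £7,430.80.
After the deductible, £7,430.80 − £4,650 = £2,780.80 remains.
That's under the £17,563 cap, so the insurer reimburses the full £2,780.80.
The business bears the rest of the original loss: £11,432 − £2,780.80 = £8,651.20.

£8,651.20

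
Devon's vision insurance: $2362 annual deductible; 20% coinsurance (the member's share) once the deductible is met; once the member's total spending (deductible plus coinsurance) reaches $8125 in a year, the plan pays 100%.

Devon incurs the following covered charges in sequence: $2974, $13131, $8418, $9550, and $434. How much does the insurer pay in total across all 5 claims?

Bill 1, $2974: deductible takes $2362, $612 remains; 20% of $612 = $122.40. Member pays $2484.40; OOP now $2484.40. Insurer: $2974 − $2484.40 = $489.60.
Bill 2, $13131: deductible met; 20% of $13131 = $2626.20. Cost to member: $2626.20. OOP to date $5110.60. Plan pays $13131 − $2626.20 = $10504.80.
Bill 3, $8418: deductible already satisfied, so member's share is 20% × $8418 = $1683.60. Member owes $1683.60 (running OOP $6794.20). Insurer: $8418 − $1683.60 = $6734.40.
Bill 4, $9550: deductible met; 20% of $9550 = $1910. Adding that to $6794.20 gives $8704.20, past the $8125 cap; member pays only $8125 − $6794.20 = $1330.80. Plan pays $9550 − $1330.80 = $8219.20.
Bill 5, $434: deductible already satisfied, so member's share is 20% × $434 = $86.80. Adding that to $8125 gives $8211.80, past the $8125 cap; member pays only $8125 − $8125 = $0. Plan pays $434 − $0 = $434.
Insurer total: $489.60 + $10504.80 + $6734.40 + $8219.20 + $434 = $26382.

$26382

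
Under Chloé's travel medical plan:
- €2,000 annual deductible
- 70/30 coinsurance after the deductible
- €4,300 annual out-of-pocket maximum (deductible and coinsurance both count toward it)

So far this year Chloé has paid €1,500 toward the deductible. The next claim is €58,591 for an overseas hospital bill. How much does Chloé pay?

Remaining deductible: €2,000 − €1,500 = €500.
After the €500 deductible portion, €58,591 − €500 = €58,091 is subject to coinsurance.
Coinsurance: €58,091 × 30% = €17,427.30.
That puts the traveler's cost at €500 + €17,427.30 = €17,927.30 before any cap.
Adding €17,927.30 to the €1,500 already spent would give €19,427.30, which exceeds the €4,300 cap; the traveler pays just €4,300 − €1,500 = €2,800.

€2,800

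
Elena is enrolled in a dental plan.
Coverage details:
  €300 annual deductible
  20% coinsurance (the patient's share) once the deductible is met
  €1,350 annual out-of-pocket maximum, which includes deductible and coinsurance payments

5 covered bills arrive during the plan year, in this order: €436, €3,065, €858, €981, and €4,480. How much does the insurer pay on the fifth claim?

Bill 1, €436: €300 to deductible, leaving €136; coinsurance €136 × 20% = €27.20. Patient pays €327.20; OOP now €327.20. Plan pays €436 − €327.20 = €108.80.
Bill 2, €3,065: deductible met; 20% of €3,065 = €613. Cost to patient: €613. OOP to date €940.20. Plan pays €3,065 − €613 = €2,452.
Bill 3, €858: deductible met; 20% of €858 = €171.60. Patient owes €171.60 (running OOP €1,111.80). Insurer: €858 − €171.60 = €686.40.
Bill 4, €981: 20% coinsurance on €981 = €196.20. Patient pays €196.20; OOP now €1,308. Insurer: €981 − €196.20 = €784.80.
Bill 5, €4,480: 20% coinsurance on €4,480 = €896. That would push OOP to €2,204, over the €1,350 cap, so patient pays €1,350 − €1,308 = €42. Plan pays €4,480 − €42 = €4,438.

€4,438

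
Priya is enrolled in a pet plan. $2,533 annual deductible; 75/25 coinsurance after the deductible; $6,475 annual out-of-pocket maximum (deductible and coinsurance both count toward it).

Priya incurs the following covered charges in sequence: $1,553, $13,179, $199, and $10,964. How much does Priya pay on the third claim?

Claim 1 — $1,553: entire amount goes to the deductible. Owner owes $1,553 (running OOP $1,553).
Claim 2 — $13,179: $980 to deductible, leaving $12,199; coinsurance $12,199 × 25% = $3,049.75. Owner pays $4,029.75; OOP now $5,582.75.
Claim 3 — $199: deductible already satisfied, so owner's share is 25% × $199 = $49.75. Owner pays $49.75; OOP now $5,632.50.

$49.75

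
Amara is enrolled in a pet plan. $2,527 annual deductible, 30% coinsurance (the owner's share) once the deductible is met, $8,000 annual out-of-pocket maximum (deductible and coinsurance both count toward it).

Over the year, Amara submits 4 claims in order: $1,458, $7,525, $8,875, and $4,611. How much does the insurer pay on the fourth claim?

$3,737.30

Bill 1, $1,458: all of it applies to the deductible. Cost to owner: $1,458. OOP to date $1,458. Plan pays $1,458 − $1,458 = $0.
Bill 2, $7,525: $1,069 to deductible, leaving $6,456; owner's 30% is $1,936.80. Owner owes $3,005.80 (running OOP $4,463.80). Plan pays $7,525 − $3,005.80 = $4,519.20.
Bill 3, $8,875: deductible already satisfied, so owner's share is 30% × $8,875 = $2,662.50. Owner pays $2,662.50; OOP now $7,126.30. Plan pays $8,875 − $2,662.50 = $6,212.50.
Bill 4, $4,611: deductible met; 30% of $4,611 = $1,383.30. That would push OOP to $8,509.60, over the $8,000 cap, so owner pays $8,000 − $7,126.30 = $873.70. Insurer: $4,611 − $873.70 = $3,737.30.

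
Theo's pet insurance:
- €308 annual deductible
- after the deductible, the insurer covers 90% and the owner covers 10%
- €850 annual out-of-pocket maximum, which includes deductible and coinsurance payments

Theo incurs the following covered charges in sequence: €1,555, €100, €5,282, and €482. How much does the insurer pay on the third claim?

Bill 1, €1,555: €308 finishes the deductible; €1,247 goes to coinsurance; 10% of €1,247 = €124.70. Owner owes €432.70 (running OOP €432.70). Plan pays €1,555 − €432.70 = €1,122.30.
Bill 2, €100: deductible met; 10% of €100 = €10. Owner owes €10 (running OOP €442.70). Insurer: €100 − €10 = €90.
Bill 3, €5,282: deductible already satisfied, so owner's share is 10% × €5,282 = €528.20. That would push OOP to €970.90, over the €850 cap, so owner pays €850 − €442.70 = €407.30. Plan pays €5,282 − €407.30 = €4,874.70.

€4,874.70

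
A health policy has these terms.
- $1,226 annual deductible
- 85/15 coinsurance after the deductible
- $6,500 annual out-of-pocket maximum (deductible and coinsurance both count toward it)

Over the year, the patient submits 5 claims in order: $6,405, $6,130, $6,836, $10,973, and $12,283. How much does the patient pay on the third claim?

#1 ($6,405): $1,226 to deductible, leaving $5,179; coinsurance $5,179 × 15% = $776.85. Cost to patient: $2,002.85. OOP to date $2,002.85.
#2 ($6,130): deductible met; 15% of $6,130 = $919.50. Patient owes $919.50 (running OOP $2,922.35).
#3 ($6,836): 15% coinsurance on $6,836 = $1,025.40. Cost to patient: $1,025.40. OOP to date $3,947.75.

$1,025.40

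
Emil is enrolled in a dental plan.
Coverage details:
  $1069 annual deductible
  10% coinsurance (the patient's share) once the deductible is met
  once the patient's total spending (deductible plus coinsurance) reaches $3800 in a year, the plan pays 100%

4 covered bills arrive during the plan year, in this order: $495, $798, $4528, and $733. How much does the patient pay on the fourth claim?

Claim 1 — $495: fully absorbed by the deductible. Cost to patient: $495. OOP to date $495.
Claim 2 — $798: $574 to deductible, leaving $224; coinsurance $224 × 10% = $22.40. Patient owes $596.40 (running OOP $1091.40).
Claim 3 — $4528: deductible met; 10% of $4528 = $452.80. Patient pays $452.80; OOP now $1544.20.
Claim 4 — $733: deductible met; 10% of $733 = $73.30. Patient pays $73.30; OOP now $1617.50.

$73.30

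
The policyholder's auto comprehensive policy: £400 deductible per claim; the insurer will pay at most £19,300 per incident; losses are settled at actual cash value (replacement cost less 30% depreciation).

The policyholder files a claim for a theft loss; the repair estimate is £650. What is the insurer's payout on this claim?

Actual cash value after 30% depreciation: £650 × 70% = £455.
Less the £400 deductible: £455 − £400 = £55.
£55 ≤ £19,300, so the limit doesn't bind; insurer pays £55.

£55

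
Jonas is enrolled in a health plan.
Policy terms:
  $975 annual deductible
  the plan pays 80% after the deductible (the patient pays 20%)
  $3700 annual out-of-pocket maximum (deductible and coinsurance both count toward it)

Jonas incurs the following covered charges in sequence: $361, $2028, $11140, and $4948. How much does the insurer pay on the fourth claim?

$4733.80

Claim 1 — $361: entire amount goes to the deductible. Patient pays $361; OOP now $361. Plan pays $361 − $361 = $0.
Claim 2 — $2028: deductible takes $614, $1414 remains; 20% of $1414 = $282.80. Patient owes $896.80 (running OOP $1257.80). Plan pays $2028 − $896.80 = $1131.20.
Claim 3 — $11140: deductible already satisfied, so patient's share is 20% × $11140 = $2228. Patient pays $2228; OOP now $3485.80. Plan pays $11140 − $2228 = $8912.
Claim 4 — $4948: deductible met; 20% of $4948 = $989.60. That would push OOP to $4475.40, over the $3700 cap, so patient pays $3700 − $3485.80 = $214.20. Plan pays $4948 − $214.20 = $4733.80.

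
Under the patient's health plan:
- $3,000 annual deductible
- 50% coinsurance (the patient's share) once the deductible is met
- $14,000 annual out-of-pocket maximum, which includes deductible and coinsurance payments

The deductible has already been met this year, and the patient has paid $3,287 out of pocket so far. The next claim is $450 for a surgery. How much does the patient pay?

$225

With the deductible met, the entire $450 is subject to coinsurance.
Coinsurance: $450 × 50% = $225.
Year-to-date out-of-pocket becomes $3,287 + $225 = $3,512, still under the $14,000 maximum, so no cap applies.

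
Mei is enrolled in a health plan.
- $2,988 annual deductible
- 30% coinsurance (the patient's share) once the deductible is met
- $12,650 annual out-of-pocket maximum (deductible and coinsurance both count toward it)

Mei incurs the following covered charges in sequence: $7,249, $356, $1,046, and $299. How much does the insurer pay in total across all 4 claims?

Claim 1 — $7,249: deductible takes $2,988, $4,261 remains; 30% of $4,261 = $1,278.30. Patient owes $4,266.30 (running OOP $4,266.30). Plan pays $7,249 − $4,266.30 = $2,982.70.
Claim 2 — $356: deductible already satisfied, so patient's share is 30% × $356 = $106.80. Patient pays $106.80; OOP now $4,373.10. Insurer: $356 − $106.80 = $249.20.
Claim 3 — $1,046: deductible already satisfied, so patient's share is 30% × $1,046 = $313.80. Cost to patient: $313.80. OOP to date $4,686.90. Insurer: $1,046 − $313.80 = $732.20.
Claim 4 — $299: deductible met; 30% of $299 = $89.70. Patient owes $89.70 (running OOP $4,776.60). Plan pays $299 − $89.70 = $209.30.
Insurer total = bills − patient's total = $8,950 − $4,776.60 = $4,173.40.

$4,173.40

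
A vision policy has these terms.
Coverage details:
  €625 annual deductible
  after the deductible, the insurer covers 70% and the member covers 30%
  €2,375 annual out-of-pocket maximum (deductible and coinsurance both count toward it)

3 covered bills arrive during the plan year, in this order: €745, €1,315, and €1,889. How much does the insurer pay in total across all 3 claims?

Claim 1 (€745): €625 finishes the deductible; €120 goes to coinsurance; 30% of €120 = €36. Member pays €661; OOP now €661. Plan pays €745 − €661 = €84.
Claim 2 (€1,315): 30% coinsurance on €1,315 = €394.50. Member owes €394.50 (running OOP €1,055.50). Insurer: €1,315 − €394.50 = €920.50.
Claim 3 (€1,889): deductible already satisfied, so member's share is 30% × €1,889 = €566.70. Member owes €566.70 (running OOP €1,622.20). Plan pays €1,889 − €566.70 = €1,322.30.
Insurer total: €84 + €920.50 + €1,322.30 = €2,326.80.

€2,326.80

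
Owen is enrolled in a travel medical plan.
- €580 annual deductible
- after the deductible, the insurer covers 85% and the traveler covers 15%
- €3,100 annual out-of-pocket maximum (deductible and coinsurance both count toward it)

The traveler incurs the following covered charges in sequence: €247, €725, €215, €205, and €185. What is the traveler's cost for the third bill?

€32.25

Claim 1 (€247): fully absorbed by the deductible. Cost to traveler: €247. OOP to date €247.
Claim 2 (€725): €333 to deductible, leaving €392; coinsurance €392 × 15% = €58.80. Traveler owes €391.80 (running OOP €638.80).
Claim 3 (€215): deductible met; 15% of €215 = €32.25. Traveler pays €32.25; OOP now €671.05.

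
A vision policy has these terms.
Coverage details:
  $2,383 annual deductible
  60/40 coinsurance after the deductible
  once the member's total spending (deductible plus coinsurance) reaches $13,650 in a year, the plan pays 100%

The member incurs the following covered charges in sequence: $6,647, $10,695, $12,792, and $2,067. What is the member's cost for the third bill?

$5,116.80

Claim 1 — $6,647: deductible takes $2,383, $4,264 remains; coinsurance $4,264 × 40% = $1,705.60. Member pays $4,088.60; OOP now $4,088.60.
Claim 2 — $10,695: deductible met; 40% of $10,695 = $4,278. Cost to member: $4,278. OOP to date $8,366.60.
Claim 3 — $12,792: 40% coinsurance on $12,792 = $5,116.80. Member owes $5,116.80 (running OOP $13,483.40).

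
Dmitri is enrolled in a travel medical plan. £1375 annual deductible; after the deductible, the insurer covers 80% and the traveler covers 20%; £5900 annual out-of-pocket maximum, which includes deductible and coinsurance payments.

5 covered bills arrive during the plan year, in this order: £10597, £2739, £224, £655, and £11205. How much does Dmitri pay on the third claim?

£44.80

Claim 1 (£10597): £1375 to deductible, leaving £9222; traveler's 20% is £1844.40. Cost to traveler: £3219.40. OOP to date £3219.40.
Claim 2 (£2739): 20% coinsurance on £2739 = £547.80. Traveler pays £547.80; OOP now £3767.20.
Claim 3 (£224): deductible met; 20% of £224 = £44.80. Traveler pays £44.80; OOP now £3812.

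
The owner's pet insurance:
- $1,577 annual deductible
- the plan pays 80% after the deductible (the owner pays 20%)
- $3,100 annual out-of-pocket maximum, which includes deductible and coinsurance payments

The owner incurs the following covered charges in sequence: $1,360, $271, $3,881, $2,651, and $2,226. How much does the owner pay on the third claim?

Bill 1, $1,360: all of it applies to the deductible. Owner owes $1,360 (running OOP $1,360).
Bill 2, $271: $217 to deductible, leaving $54; coinsurance $54 × 20% = $10.80. Owner pays $227.80; OOP now $1,587.80.
Bill 3, $3,881: deductible already satisfied, so owner's share is 20% × $3,881 = $776.20. Owner owes $776.20 (running OOP $2,364).

$776.20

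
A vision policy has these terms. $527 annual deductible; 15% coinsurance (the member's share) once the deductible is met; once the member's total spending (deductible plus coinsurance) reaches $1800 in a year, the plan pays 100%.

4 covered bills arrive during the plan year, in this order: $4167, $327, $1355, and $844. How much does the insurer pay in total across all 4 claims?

Claim 1 ($4167): $527 to deductible, leaving $3640; 15% of $3640 = $546. Member pays $1073; OOP now $1073. Plan pays $4167 − $1073 = $3094.
Claim 2 ($327): deductible already satisfied, so member's share is 15% × $327 = $49.05. Member pays $49.05; OOP now $1122.05. Plan pays $327 − $49.05 = $277.95.
Claim 3 ($1355): deductible already satisfied, so member's share is 15% × $1355 = $203.25. Cost to member: $203.25. OOP to date $1325.30. Insurer: $1355 − $203.25 = $1151.75.
Claim 4 ($844): deductible met; 15% of $844 = $126.60. Member pays $126.60; OOP now $1451.90. Plan pays $844 − $126.60 = $717.40.
Insurer total: $3094 + $277.95 + $1151.75 + $717.40 = $5241.10.

$5241.10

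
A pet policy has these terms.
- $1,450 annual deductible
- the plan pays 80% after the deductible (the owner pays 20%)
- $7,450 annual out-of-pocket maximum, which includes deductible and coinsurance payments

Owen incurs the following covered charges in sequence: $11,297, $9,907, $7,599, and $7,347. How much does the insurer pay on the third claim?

$6,079.20

Bill 1, $11,297: $1,450 finishes the deductible; $9,847 goes to coinsurance; owner's 20% is $1,969.40. Cost to owner: $3,419.40. OOP to date $3,419.40. Plan pays $11,297 − $3,419.40 = $7,877.60.
Bill 2, $9,907: deductible already satisfied, so owner's share is 20% × $9,907 = $1,981.40. Cost to owner: $1,981.40. OOP to date $5,400.80. Insurer: $9,907 − $1,981.40 = $7,925.60.
Bill 3, $7,599: deductible met; 20% of $7,599 = $1,519.80. Owner owes $1,519.80 (running OOP $6,920.60). Insurer: $7,599 − $1,519.80 = $6,079.20.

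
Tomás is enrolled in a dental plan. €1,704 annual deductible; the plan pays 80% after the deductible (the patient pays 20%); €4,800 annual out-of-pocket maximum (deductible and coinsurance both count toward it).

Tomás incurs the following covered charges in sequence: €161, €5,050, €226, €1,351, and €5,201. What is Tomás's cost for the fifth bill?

€1,040.20

Claim 1 — €161: all of it applies to the deductible. Patient owes €161 (running OOP €161).
Claim 2 — €5,050: deductible takes €1,543, €3,507 remains; 20% of €3,507 = €701.40. Patient pays €2,244.40; OOP now €2,405.40.
Claim 3 — €226: 20% coinsurance on €226 = €45.20. Patient pays €45.20; OOP now €2,450.60.
Claim 4 — €1,351: deductible met; 20% of €1,351 = €270.20. Patient owes €270.20 (running OOP €2,720.80).
Claim 5 — €5,201: deductible already satisfied, so patient's share is 20% × €5,201 = €1,040.20. Cost to patient: €1,040.20. OOP to date €3,761.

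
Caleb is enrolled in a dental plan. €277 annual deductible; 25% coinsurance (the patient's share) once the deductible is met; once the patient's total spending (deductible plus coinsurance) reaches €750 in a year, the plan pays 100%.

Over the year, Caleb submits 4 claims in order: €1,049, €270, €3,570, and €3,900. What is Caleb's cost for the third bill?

#1 (€1,049): €277 finishes the deductible; €772 goes to coinsurance; patient's 25% is €193. Cost to patient: €470. OOP to date €470.
#2 (€270): deductible met; 25% of €270 = €67.50. Cost to patient: €67.50. OOP to date €537.50.
#3 (€3,570): deductible met; 25% of €3,570 = €892.50. That would push OOP to €1,430, over the €750 cap, so patient pays €750 − €537.50 = €212.50.

€212.50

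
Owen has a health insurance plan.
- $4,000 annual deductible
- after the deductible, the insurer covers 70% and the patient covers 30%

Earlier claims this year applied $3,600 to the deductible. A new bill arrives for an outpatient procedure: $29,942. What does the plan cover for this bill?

Deductible still to meet: $4,000 − $3,600 = $400.
That leaves $29,942 − $400 = $29,542 for coinsurance.
Patient's 30% share of $29,542 is $8,862.60.
That puts the patient's cost at $400 + $8,862.60 = $9,262.60.
The plan picks up $29,942 − $9,262.60 = $20,679.40.

$20,679.40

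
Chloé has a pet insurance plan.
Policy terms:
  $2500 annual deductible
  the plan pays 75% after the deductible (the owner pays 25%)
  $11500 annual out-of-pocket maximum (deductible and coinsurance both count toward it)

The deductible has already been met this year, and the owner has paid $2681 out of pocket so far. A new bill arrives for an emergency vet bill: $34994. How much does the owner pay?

With the deductible met, the entire $34994 is subject to coinsurance.
Owner's 25% share of $34994 is $8748.50.
Year-to-date out-of-pocket becomes $2681 + $8748.50 = $11429.50, still under the $11500 maximum, so no cap applies.

$8748.50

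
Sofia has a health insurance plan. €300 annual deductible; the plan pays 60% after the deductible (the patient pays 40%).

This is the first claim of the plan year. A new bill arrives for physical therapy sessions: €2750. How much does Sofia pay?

€1280

The full €300 deductible is still open; €300 of this bill applies to it.
The remaining €2450 (= €2750 − €300) moves to coinsurance.
40% of €2450 = €980 falls to the patient.
So the patient owes €300 + €980 = €1280.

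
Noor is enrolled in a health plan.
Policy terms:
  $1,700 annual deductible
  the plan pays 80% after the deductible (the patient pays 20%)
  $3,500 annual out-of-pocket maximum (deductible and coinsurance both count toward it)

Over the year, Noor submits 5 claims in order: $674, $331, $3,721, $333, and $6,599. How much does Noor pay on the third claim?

#1 ($674): all of it applies to the deductible. Patient pays $674; OOP now $674.
#2 ($331): entire amount goes to the deductible. Cost to patient: $331. OOP to date $1,005.
#3 ($3,721): $695 to deductible, leaving $3,026; coinsurance $3,026 × 20% = $605.20. Patient pays $1,300.20; OOP now $2,305.20.

$1,300.20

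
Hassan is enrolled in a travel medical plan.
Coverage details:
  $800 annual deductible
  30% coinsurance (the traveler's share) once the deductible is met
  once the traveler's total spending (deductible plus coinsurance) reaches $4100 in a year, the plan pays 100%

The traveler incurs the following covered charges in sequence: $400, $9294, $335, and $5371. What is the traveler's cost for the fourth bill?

$531.30

#1 ($400): fully absorbed by the deductible. Traveler owes $400 (running OOP $400).
#2 ($9294): $400 finishes the deductible; $8894 goes to coinsurance; coinsurance $8894 × 30% = $2668.20. Traveler owes $3068.20 (running OOP $3468.20).
#3 ($335): deductible met; 30% of $335 = $100.50. Traveler pays $100.50; OOP now $3568.70.
#4 ($5371): 30% coinsurance on $5371 = $1611.30. That would push OOP to $5180, over the $4100 cap, so traveler pays $4100 − $3568.70 = $531.30.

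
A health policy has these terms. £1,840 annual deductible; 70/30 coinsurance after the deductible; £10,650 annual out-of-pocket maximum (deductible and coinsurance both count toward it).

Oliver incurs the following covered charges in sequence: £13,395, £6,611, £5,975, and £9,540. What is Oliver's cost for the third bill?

£1,792.50

#1 (£13,395): £1,840 to deductible, leaving £11,555; 30% of £11,555 = £3,466.50. Patient pays £5,306.50; OOP now £5,306.50.
#2 (£6,611): 30% coinsurance on £6,611 = £1,983.30. Cost to patient: £1,983.30. OOP to date £7,289.80.
#3 (£5,975): deductible already satisfied, so patient's share is 30% × £5,975 = £1,792.50. Patient owes £1,792.50 (running OOP £9,082.30).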